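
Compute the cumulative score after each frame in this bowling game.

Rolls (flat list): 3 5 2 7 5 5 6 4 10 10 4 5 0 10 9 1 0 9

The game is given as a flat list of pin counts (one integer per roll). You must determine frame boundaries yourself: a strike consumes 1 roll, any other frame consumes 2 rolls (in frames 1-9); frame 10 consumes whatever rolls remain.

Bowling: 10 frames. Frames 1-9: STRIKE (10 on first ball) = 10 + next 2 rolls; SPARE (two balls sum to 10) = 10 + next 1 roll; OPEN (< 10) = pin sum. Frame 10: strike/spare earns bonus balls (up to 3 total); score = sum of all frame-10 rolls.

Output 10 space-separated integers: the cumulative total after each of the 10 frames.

Answer: 8 17 33 53 77 96 105 124 134 143

Derivation:
Frame 1: OPEN (3+5=8). Cumulative: 8
Frame 2: OPEN (2+7=9). Cumulative: 17
Frame 3: SPARE (5+5=10). 10 + next roll (6) = 16. Cumulative: 33
Frame 4: SPARE (6+4=10). 10 + next roll (10) = 20. Cumulative: 53
Frame 5: STRIKE. 10 + next two rolls (10+4) = 24. Cumulative: 77
Frame 6: STRIKE. 10 + next two rolls (4+5) = 19. Cumulative: 96
Frame 7: OPEN (4+5=9). Cumulative: 105
Frame 8: SPARE (0+10=10). 10 + next roll (9) = 19. Cumulative: 124
Frame 9: SPARE (9+1=10). 10 + next roll (0) = 10. Cumulative: 134
Frame 10: OPEN. Sum of all frame-10 rolls (0+9) = 9. Cumulative: 143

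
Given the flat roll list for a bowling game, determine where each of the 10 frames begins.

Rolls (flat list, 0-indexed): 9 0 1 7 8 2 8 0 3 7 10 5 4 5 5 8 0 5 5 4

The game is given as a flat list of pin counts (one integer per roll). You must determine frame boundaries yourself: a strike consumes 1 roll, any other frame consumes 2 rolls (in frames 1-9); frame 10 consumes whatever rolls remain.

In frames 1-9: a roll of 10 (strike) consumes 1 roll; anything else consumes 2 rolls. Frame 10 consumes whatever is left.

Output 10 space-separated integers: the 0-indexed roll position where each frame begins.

Answer: 0 2 4 6 8 10 11 13 15 17

Derivation:
Frame 1 starts at roll index 0: rolls=9,0 (sum=9), consumes 2 rolls
Frame 2 starts at roll index 2: rolls=1,7 (sum=8), consumes 2 rolls
Frame 3 starts at roll index 4: rolls=8,2 (sum=10), consumes 2 rolls
Frame 4 starts at roll index 6: rolls=8,0 (sum=8), consumes 2 rolls
Frame 5 starts at roll index 8: rolls=3,7 (sum=10), consumes 2 rolls
Frame 6 starts at roll index 10: roll=10 (strike), consumes 1 roll
Frame 7 starts at roll index 11: rolls=5,4 (sum=9), consumes 2 rolls
Frame 8 starts at roll index 13: rolls=5,5 (sum=10), consumes 2 rolls
Frame 9 starts at roll index 15: rolls=8,0 (sum=8), consumes 2 rolls
Frame 10 starts at roll index 17: 3 remaining rolls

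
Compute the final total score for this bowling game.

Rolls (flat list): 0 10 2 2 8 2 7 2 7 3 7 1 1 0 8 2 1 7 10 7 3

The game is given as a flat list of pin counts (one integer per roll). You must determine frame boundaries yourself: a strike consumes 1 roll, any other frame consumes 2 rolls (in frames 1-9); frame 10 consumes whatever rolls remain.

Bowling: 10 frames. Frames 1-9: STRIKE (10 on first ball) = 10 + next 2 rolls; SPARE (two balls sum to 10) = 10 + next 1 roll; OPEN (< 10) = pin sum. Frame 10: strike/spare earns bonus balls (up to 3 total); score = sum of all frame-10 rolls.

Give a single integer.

Answer: 107

Derivation:
Frame 1: SPARE (0+10=10). 10 + next roll (2) = 12. Cumulative: 12
Frame 2: OPEN (2+2=4). Cumulative: 16
Frame 3: SPARE (8+2=10). 10 + next roll (7) = 17. Cumulative: 33
Frame 4: OPEN (7+2=9). Cumulative: 42
Frame 5: SPARE (7+3=10). 10 + next roll (7) = 17. Cumulative: 59
Frame 6: OPEN (7+1=8). Cumulative: 67
Frame 7: OPEN (1+0=1). Cumulative: 68
Frame 8: SPARE (8+2=10). 10 + next roll (1) = 11. Cumulative: 79
Frame 9: OPEN (1+7=8). Cumulative: 87
Frame 10: STRIKE. Sum of all frame-10 rolls (10+7+3) = 20. Cumulative: 107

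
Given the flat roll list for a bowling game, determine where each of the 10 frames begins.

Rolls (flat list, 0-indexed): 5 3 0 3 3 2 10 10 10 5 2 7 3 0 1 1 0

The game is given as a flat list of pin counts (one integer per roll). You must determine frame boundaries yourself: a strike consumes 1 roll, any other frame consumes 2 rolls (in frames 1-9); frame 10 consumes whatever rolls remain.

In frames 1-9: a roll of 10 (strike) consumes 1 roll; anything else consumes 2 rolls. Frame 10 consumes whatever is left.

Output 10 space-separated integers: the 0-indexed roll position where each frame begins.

Answer: 0 2 4 6 7 8 9 11 13 15

Derivation:
Frame 1 starts at roll index 0: rolls=5,3 (sum=8), consumes 2 rolls
Frame 2 starts at roll index 2: rolls=0,3 (sum=3), consumes 2 rolls
Frame 3 starts at roll index 4: rolls=3,2 (sum=5), consumes 2 rolls
Frame 4 starts at roll index 6: roll=10 (strike), consumes 1 roll
Frame 5 starts at roll index 7: roll=10 (strike), consumes 1 roll
Frame 6 starts at roll index 8: roll=10 (strike), consumes 1 roll
Frame 7 starts at roll index 9: rolls=5,2 (sum=7), consumes 2 rolls
Frame 8 starts at roll index 11: rolls=7,3 (sum=10), consumes 2 rolls
Frame 9 starts at roll index 13: rolls=0,1 (sum=1), consumes 2 rolls
Frame 10 starts at roll index 15: 2 remaining rolls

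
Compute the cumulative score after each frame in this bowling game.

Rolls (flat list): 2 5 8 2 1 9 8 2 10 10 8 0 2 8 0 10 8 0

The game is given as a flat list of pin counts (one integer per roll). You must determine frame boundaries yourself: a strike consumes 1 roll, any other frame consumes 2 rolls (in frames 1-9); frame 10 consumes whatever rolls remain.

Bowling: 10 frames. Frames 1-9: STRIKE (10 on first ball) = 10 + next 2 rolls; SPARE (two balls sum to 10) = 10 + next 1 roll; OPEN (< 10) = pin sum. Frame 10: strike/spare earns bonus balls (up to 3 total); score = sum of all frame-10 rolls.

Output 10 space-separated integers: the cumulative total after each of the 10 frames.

Answer: 7 18 36 56 84 102 110 120 138 146

Derivation:
Frame 1: OPEN (2+5=7). Cumulative: 7
Frame 2: SPARE (8+2=10). 10 + next roll (1) = 11. Cumulative: 18
Frame 3: SPARE (1+9=10). 10 + next roll (8) = 18. Cumulative: 36
Frame 4: SPARE (8+2=10). 10 + next roll (10) = 20. Cumulative: 56
Frame 5: STRIKE. 10 + next two rolls (10+8) = 28. Cumulative: 84
Frame 6: STRIKE. 10 + next two rolls (8+0) = 18. Cumulative: 102
Frame 7: OPEN (8+0=8). Cumulative: 110
Frame 8: SPARE (2+8=10). 10 + next roll (0) = 10. Cumulative: 120
Frame 9: SPARE (0+10=10). 10 + next roll (8) = 18. Cumulative: 138
Frame 10: OPEN. Sum of all frame-10 rolls (8+0) = 8. Cumulative: 146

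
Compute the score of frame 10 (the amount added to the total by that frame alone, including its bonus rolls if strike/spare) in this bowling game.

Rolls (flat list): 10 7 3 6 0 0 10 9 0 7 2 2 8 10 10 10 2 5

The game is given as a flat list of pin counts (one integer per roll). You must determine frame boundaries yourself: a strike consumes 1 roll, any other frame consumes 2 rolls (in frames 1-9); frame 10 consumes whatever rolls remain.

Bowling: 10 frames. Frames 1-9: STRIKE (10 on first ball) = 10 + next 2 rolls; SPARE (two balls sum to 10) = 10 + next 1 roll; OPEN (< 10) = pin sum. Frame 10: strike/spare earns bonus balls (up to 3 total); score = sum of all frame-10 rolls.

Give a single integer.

Frame 1: STRIKE. 10 + next two rolls (7+3) = 20. Cumulative: 20
Frame 2: SPARE (7+3=10). 10 + next roll (6) = 16. Cumulative: 36
Frame 3: OPEN (6+0=6). Cumulative: 42
Frame 4: SPARE (0+10=10). 10 + next roll (9) = 19. Cumulative: 61
Frame 5: OPEN (9+0=9). Cumulative: 70
Frame 6: OPEN (7+2=9). Cumulative: 79
Frame 7: SPARE (2+8=10). 10 + next roll (10) = 20. Cumulative: 99
Frame 8: STRIKE. 10 + next two rolls (10+10) = 30. Cumulative: 129
Frame 9: STRIKE. 10 + next two rolls (10+2) = 22. Cumulative: 151
Frame 10: STRIKE. Sum of all frame-10 rolls (10+2+5) = 17. Cumulative: 168

Answer: 17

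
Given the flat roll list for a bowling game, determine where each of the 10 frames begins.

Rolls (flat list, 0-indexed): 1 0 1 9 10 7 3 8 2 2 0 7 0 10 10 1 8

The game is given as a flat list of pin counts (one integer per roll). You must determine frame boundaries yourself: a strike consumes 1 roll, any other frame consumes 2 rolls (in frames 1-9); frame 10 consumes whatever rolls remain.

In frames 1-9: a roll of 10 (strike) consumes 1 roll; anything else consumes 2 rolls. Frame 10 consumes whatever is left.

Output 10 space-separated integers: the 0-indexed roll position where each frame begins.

Frame 1 starts at roll index 0: rolls=1,0 (sum=1), consumes 2 rolls
Frame 2 starts at roll index 2: rolls=1,9 (sum=10), consumes 2 rolls
Frame 3 starts at roll index 4: roll=10 (strike), consumes 1 roll
Frame 4 starts at roll index 5: rolls=7,3 (sum=10), consumes 2 rolls
Frame 5 starts at roll index 7: rolls=8,2 (sum=10), consumes 2 rolls
Frame 6 starts at roll index 9: rolls=2,0 (sum=2), consumes 2 rolls
Frame 7 starts at roll index 11: rolls=7,0 (sum=7), consumes 2 rolls
Frame 8 starts at roll index 13: roll=10 (strike), consumes 1 roll
Frame 9 starts at roll index 14: roll=10 (strike), consumes 1 roll
Frame 10 starts at roll index 15: 2 remaining rolls

Answer: 0 2 4 5 7 9 11 13 14 15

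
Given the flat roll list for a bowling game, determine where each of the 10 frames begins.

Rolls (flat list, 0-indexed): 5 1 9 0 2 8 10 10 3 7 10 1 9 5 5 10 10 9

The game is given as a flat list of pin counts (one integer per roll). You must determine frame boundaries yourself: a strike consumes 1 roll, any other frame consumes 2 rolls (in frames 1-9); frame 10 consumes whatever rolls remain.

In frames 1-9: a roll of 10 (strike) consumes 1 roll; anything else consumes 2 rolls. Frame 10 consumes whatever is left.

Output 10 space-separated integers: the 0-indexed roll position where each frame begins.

Answer: 0 2 4 6 7 8 10 11 13 15

Derivation:
Frame 1 starts at roll index 0: rolls=5,1 (sum=6), consumes 2 rolls
Frame 2 starts at roll index 2: rolls=9,0 (sum=9), consumes 2 rolls
Frame 3 starts at roll index 4: rolls=2,8 (sum=10), consumes 2 rolls
Frame 4 starts at roll index 6: roll=10 (strike), consumes 1 roll
Frame 5 starts at roll index 7: roll=10 (strike), consumes 1 roll
Frame 6 starts at roll index 8: rolls=3,7 (sum=10), consumes 2 rolls
Frame 7 starts at roll index 10: roll=10 (strike), consumes 1 roll
Frame 8 starts at roll index 11: rolls=1,9 (sum=10), consumes 2 rolls
Frame 9 starts at roll index 13: rolls=5,5 (sum=10), consumes 2 rolls
Frame 10 starts at roll index 15: 3 remaining rolls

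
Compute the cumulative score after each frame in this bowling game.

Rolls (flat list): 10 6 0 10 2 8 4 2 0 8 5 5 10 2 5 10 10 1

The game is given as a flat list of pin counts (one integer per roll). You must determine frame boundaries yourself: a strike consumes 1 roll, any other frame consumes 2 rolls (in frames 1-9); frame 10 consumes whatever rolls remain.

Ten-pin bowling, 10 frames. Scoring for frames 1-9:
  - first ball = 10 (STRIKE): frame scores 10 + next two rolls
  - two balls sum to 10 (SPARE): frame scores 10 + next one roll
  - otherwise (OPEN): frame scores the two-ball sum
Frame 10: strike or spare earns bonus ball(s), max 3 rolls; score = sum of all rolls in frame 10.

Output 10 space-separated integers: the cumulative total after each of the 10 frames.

Answer: 16 22 42 56 62 70 90 107 114 135

Derivation:
Frame 1: STRIKE. 10 + next two rolls (6+0) = 16. Cumulative: 16
Frame 2: OPEN (6+0=6). Cumulative: 22
Frame 3: STRIKE. 10 + next two rolls (2+8) = 20. Cumulative: 42
Frame 4: SPARE (2+8=10). 10 + next roll (4) = 14. Cumulative: 56
Frame 5: OPEN (4+2=6). Cumulative: 62
Frame 6: OPEN (0+8=8). Cumulative: 70
Frame 7: SPARE (5+5=10). 10 + next roll (10) = 20. Cumulative: 90
Frame 8: STRIKE. 10 + next two rolls (2+5) = 17. Cumulative: 107
Frame 9: OPEN (2+5=7). Cumulative: 114
Frame 10: STRIKE. Sum of all frame-10 rolls (10+10+1) = 21. Cumulative: 135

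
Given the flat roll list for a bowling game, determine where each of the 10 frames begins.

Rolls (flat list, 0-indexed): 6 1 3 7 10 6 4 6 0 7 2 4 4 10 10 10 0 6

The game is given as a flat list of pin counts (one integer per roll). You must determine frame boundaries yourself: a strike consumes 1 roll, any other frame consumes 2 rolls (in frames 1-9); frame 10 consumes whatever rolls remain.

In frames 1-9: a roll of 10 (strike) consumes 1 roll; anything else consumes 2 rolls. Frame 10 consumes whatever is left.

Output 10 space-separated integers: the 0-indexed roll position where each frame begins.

Answer: 0 2 4 5 7 9 11 13 14 15

Derivation:
Frame 1 starts at roll index 0: rolls=6,1 (sum=7), consumes 2 rolls
Frame 2 starts at roll index 2: rolls=3,7 (sum=10), consumes 2 rolls
Frame 3 starts at roll index 4: roll=10 (strike), consumes 1 roll
Frame 4 starts at roll index 5: rolls=6,4 (sum=10), consumes 2 rolls
Frame 5 starts at roll index 7: rolls=6,0 (sum=6), consumes 2 rolls
Frame 6 starts at roll index 9: rolls=7,2 (sum=9), consumes 2 rolls
Frame 7 starts at roll index 11: rolls=4,4 (sum=8), consumes 2 rolls
Frame 8 starts at roll index 13: roll=10 (strike), consumes 1 roll
Frame 9 starts at roll index 14: roll=10 (strike), consumes 1 roll
Frame 10 starts at roll index 15: 3 remaining rolls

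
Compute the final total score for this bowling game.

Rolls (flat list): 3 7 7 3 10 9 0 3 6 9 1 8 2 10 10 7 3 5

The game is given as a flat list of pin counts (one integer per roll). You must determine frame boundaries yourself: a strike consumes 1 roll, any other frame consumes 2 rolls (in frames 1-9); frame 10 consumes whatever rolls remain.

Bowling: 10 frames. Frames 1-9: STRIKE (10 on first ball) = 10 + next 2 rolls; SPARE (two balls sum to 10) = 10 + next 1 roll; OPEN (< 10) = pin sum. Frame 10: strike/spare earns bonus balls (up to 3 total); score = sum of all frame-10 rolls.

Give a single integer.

Answer: 174

Derivation:
Frame 1: SPARE (3+7=10). 10 + next roll (7) = 17. Cumulative: 17
Frame 2: SPARE (7+3=10). 10 + next roll (10) = 20. Cumulative: 37
Frame 3: STRIKE. 10 + next two rolls (9+0) = 19. Cumulative: 56
Frame 4: OPEN (9+0=9). Cumulative: 65
Frame 5: OPEN (3+6=9). Cumulative: 74
Frame 6: SPARE (9+1=10). 10 + next roll (8) = 18. Cumulative: 92
Frame 7: SPARE (8+2=10). 10 + next roll (10) = 20. Cumulative: 112
Frame 8: STRIKE. 10 + next two rolls (10+7) = 27. Cumulative: 139
Frame 9: STRIKE. 10 + next two rolls (7+3) = 20. Cumulative: 159
Frame 10: SPARE. Sum of all frame-10 rolls (7+3+5) = 15. Cumulative: 174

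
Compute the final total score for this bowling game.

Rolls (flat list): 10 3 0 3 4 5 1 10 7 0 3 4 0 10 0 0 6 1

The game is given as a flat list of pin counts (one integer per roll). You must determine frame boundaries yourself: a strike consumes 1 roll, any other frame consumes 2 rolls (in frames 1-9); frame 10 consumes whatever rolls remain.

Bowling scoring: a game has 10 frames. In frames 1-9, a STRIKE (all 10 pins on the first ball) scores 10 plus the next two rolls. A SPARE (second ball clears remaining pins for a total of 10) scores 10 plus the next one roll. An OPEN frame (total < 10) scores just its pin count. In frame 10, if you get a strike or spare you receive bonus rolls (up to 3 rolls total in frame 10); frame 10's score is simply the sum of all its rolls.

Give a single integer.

Frame 1: STRIKE. 10 + next two rolls (3+0) = 13. Cumulative: 13
Frame 2: OPEN (3+0=3). Cumulative: 16
Frame 3: OPEN (3+4=7). Cumulative: 23
Frame 4: OPEN (5+1=6). Cumulative: 29
Frame 5: STRIKE. 10 + next two rolls (7+0) = 17. Cumulative: 46
Frame 6: OPEN (7+0=7). Cumulative: 53
Frame 7: OPEN (3+4=7). Cumulative: 60
Frame 8: SPARE (0+10=10). 10 + next roll (0) = 10. Cumulative: 70
Frame 9: OPEN (0+0=0). Cumulative: 70
Frame 10: OPEN. Sum of all frame-10 rolls (6+1) = 7. Cumulative: 77

Answer: 77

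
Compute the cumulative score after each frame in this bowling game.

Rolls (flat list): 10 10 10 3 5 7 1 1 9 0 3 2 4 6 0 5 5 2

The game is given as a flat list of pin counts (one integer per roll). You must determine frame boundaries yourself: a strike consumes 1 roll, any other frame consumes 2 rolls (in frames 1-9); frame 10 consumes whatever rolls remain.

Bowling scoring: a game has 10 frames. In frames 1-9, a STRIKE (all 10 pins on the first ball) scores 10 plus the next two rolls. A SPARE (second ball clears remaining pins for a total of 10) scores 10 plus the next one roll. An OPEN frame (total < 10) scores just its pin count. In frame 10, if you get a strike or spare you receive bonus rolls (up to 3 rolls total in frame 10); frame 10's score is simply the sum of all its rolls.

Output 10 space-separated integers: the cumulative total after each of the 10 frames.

Answer: 30 53 71 79 87 97 100 106 112 124

Derivation:
Frame 1: STRIKE. 10 + next two rolls (10+10) = 30. Cumulative: 30
Frame 2: STRIKE. 10 + next two rolls (10+3) = 23. Cumulative: 53
Frame 3: STRIKE. 10 + next two rolls (3+5) = 18. Cumulative: 71
Frame 4: OPEN (3+5=8). Cumulative: 79
Frame 5: OPEN (7+1=8). Cumulative: 87
Frame 6: SPARE (1+9=10). 10 + next roll (0) = 10. Cumulative: 97
Frame 7: OPEN (0+3=3). Cumulative: 100
Frame 8: OPEN (2+4=6). Cumulative: 106
Frame 9: OPEN (6+0=6). Cumulative: 112
Frame 10: SPARE. Sum of all frame-10 rolls (5+5+2) = 12. Cumulative: 124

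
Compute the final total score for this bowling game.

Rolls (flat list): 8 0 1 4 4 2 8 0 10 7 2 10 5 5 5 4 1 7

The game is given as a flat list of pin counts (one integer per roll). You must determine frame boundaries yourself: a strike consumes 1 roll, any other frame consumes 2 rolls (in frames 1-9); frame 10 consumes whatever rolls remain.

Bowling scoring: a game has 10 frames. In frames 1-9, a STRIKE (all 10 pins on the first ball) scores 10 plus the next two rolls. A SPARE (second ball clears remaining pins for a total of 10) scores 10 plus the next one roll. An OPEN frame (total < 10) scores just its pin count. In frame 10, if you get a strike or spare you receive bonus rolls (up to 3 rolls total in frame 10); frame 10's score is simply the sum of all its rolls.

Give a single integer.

Answer: 107

Derivation:
Frame 1: OPEN (8+0=8). Cumulative: 8
Frame 2: OPEN (1+4=5). Cumulative: 13
Frame 3: OPEN (4+2=6). Cumulative: 19
Frame 4: OPEN (8+0=8). Cumulative: 27
Frame 5: STRIKE. 10 + next two rolls (7+2) = 19. Cumulative: 46
Frame 6: OPEN (7+2=9). Cumulative: 55
Frame 7: STRIKE. 10 + next two rolls (5+5) = 20. Cumulative: 75
Frame 8: SPARE (5+5=10). 10 + next roll (5) = 15. Cumulative: 90
Frame 9: OPEN (5+4=9). Cumulative: 99
Frame 10: OPEN. Sum of all frame-10 rolls (1+7) = 8. Cumulative: 107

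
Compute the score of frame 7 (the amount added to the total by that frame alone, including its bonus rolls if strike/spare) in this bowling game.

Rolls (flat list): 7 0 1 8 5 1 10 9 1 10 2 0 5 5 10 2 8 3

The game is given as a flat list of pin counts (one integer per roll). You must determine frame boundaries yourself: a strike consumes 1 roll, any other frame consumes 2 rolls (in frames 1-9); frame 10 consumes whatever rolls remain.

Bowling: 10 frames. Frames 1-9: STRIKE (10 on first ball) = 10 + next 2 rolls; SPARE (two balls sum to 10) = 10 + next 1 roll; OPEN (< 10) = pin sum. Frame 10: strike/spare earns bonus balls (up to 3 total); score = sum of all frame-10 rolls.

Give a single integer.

Frame 1: OPEN (7+0=7). Cumulative: 7
Frame 2: OPEN (1+8=9). Cumulative: 16
Frame 3: OPEN (5+1=6). Cumulative: 22
Frame 4: STRIKE. 10 + next two rolls (9+1) = 20. Cumulative: 42
Frame 5: SPARE (9+1=10). 10 + next roll (10) = 20. Cumulative: 62
Frame 6: STRIKE. 10 + next two rolls (2+0) = 12. Cumulative: 74
Frame 7: OPEN (2+0=2). Cumulative: 76
Frame 8: SPARE (5+5=10). 10 + next roll (10) = 20. Cumulative: 96
Frame 9: STRIKE. 10 + next two rolls (2+8) = 20. Cumulative: 116

Answer: 2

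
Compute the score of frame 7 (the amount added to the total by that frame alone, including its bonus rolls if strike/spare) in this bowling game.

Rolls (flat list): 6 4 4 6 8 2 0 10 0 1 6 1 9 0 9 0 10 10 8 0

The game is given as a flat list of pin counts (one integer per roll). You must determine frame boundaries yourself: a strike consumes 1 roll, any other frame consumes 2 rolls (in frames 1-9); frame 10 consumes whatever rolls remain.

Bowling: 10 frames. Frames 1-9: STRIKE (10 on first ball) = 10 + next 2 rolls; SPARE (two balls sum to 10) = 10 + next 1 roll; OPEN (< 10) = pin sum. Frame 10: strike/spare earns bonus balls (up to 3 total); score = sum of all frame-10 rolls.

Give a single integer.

Answer: 9

Derivation:
Frame 1: SPARE (6+4=10). 10 + next roll (4) = 14. Cumulative: 14
Frame 2: SPARE (4+6=10). 10 + next roll (8) = 18. Cumulative: 32
Frame 3: SPARE (8+2=10). 10 + next roll (0) = 10. Cumulative: 42
Frame 4: SPARE (0+10=10). 10 + next roll (0) = 10. Cumulative: 52
Frame 5: OPEN (0+1=1). Cumulative: 53
Frame 6: OPEN (6+1=7). Cumulative: 60
Frame 7: OPEN (9+0=9). Cumulative: 69
Frame 8: OPEN (9+0=9). Cumulative: 78
Frame 9: STRIKE. 10 + next two rolls (10+8) = 28. Cumulative: 106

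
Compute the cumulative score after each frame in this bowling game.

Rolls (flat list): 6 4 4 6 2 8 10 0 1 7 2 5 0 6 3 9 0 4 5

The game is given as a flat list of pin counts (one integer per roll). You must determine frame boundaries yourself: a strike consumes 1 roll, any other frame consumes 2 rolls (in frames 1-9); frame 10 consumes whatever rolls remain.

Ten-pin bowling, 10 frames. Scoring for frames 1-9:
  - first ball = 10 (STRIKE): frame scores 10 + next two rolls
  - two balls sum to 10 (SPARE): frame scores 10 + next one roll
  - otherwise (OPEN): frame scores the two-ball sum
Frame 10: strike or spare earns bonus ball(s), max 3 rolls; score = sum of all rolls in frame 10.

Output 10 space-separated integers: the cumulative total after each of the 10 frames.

Frame 1: SPARE (6+4=10). 10 + next roll (4) = 14. Cumulative: 14
Frame 2: SPARE (4+6=10). 10 + next roll (2) = 12. Cumulative: 26
Frame 3: SPARE (2+8=10). 10 + next roll (10) = 20. Cumulative: 46
Frame 4: STRIKE. 10 + next two rolls (0+1) = 11. Cumulative: 57
Frame 5: OPEN (0+1=1). Cumulative: 58
Frame 6: OPEN (7+2=9). Cumulative: 67
Frame 7: OPEN (5+0=5). Cumulative: 72
Frame 8: OPEN (6+3=9). Cumulative: 81
Frame 9: OPEN (9+0=9). Cumulative: 90
Frame 10: OPEN. Sum of all frame-10 rolls (4+5) = 9. Cumulative: 99

Answer: 14 26 46 57 58 67 72 81 90 99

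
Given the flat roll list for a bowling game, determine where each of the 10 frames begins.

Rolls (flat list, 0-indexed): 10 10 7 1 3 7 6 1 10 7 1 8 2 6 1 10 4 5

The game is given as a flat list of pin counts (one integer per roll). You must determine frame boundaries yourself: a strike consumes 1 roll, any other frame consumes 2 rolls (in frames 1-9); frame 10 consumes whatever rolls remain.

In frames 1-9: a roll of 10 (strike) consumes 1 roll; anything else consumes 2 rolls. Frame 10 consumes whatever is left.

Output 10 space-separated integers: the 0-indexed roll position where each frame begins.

Frame 1 starts at roll index 0: roll=10 (strike), consumes 1 roll
Frame 2 starts at roll index 1: roll=10 (strike), consumes 1 roll
Frame 3 starts at roll index 2: rolls=7,1 (sum=8), consumes 2 rolls
Frame 4 starts at roll index 4: rolls=3,7 (sum=10), consumes 2 rolls
Frame 5 starts at roll index 6: rolls=6,1 (sum=7), consumes 2 rolls
Frame 6 starts at roll index 8: roll=10 (strike), consumes 1 roll
Frame 7 starts at roll index 9: rolls=7,1 (sum=8), consumes 2 rolls
Frame 8 starts at roll index 11: rolls=8,2 (sum=10), consumes 2 rolls
Frame 9 starts at roll index 13: rolls=6,1 (sum=7), consumes 2 rolls
Frame 10 starts at roll index 15: 3 remaining rolls

Answer: 0 1 2 4 6 8 9 11 13 15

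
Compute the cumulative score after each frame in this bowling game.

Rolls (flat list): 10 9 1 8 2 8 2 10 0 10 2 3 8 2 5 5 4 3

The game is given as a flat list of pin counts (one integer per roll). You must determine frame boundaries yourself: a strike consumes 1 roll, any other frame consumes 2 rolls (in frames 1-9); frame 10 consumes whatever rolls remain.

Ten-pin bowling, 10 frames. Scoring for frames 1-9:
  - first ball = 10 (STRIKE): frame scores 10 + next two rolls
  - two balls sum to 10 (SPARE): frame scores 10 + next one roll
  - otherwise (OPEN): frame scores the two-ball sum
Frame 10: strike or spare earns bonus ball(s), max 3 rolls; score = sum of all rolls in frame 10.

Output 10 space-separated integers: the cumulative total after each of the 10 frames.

Frame 1: STRIKE. 10 + next two rolls (9+1) = 20. Cumulative: 20
Frame 2: SPARE (9+1=10). 10 + next roll (8) = 18. Cumulative: 38
Frame 3: SPARE (8+2=10). 10 + next roll (8) = 18. Cumulative: 56
Frame 4: SPARE (8+2=10). 10 + next roll (10) = 20. Cumulative: 76
Frame 5: STRIKE. 10 + next two rolls (0+10) = 20. Cumulative: 96
Frame 6: SPARE (0+10=10). 10 + next roll (2) = 12. Cumulative: 108
Frame 7: OPEN (2+3=5). Cumulative: 113
Frame 8: SPARE (8+2=10). 10 + next roll (5) = 15. Cumulative: 128
Frame 9: SPARE (5+5=10). 10 + next roll (4) = 14. Cumulative: 142
Frame 10: OPEN. Sum of all frame-10 rolls (4+3) = 7. Cumulative: 149

Answer: 20 38 56 76 96 108 113 128 142 149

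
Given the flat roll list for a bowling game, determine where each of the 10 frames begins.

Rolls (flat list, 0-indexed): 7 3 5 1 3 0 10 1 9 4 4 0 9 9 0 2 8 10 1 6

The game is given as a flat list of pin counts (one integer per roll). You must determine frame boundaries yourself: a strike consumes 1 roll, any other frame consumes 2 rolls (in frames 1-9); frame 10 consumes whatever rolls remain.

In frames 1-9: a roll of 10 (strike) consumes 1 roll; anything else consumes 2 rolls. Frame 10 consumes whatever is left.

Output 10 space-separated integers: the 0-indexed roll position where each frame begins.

Frame 1 starts at roll index 0: rolls=7,3 (sum=10), consumes 2 rolls
Frame 2 starts at roll index 2: rolls=5,1 (sum=6), consumes 2 rolls
Frame 3 starts at roll index 4: rolls=3,0 (sum=3), consumes 2 rolls
Frame 4 starts at roll index 6: roll=10 (strike), consumes 1 roll
Frame 5 starts at roll index 7: rolls=1,9 (sum=10), consumes 2 rolls
Frame 6 starts at roll index 9: rolls=4,4 (sum=8), consumes 2 rolls
Frame 7 starts at roll index 11: rolls=0,9 (sum=9), consumes 2 rolls
Frame 8 starts at roll index 13: rolls=9,0 (sum=9), consumes 2 rolls
Frame 9 starts at roll index 15: rolls=2,8 (sum=10), consumes 2 rolls
Frame 10 starts at roll index 17: 3 remaining rolls

Answer: 0 2 4 6 7 9 11 13 15 17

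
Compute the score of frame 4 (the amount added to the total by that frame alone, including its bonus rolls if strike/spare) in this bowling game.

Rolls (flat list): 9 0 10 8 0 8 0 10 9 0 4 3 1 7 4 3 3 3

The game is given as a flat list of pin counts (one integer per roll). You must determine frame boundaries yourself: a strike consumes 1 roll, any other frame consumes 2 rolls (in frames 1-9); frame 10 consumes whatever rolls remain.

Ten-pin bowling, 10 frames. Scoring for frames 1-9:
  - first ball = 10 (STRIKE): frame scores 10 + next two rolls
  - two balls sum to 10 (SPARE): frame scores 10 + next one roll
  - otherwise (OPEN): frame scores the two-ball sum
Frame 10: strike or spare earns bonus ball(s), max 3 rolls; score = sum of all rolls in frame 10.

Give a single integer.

Answer: 8

Derivation:
Frame 1: OPEN (9+0=9). Cumulative: 9
Frame 2: STRIKE. 10 + next two rolls (8+0) = 18. Cumulative: 27
Frame 3: OPEN (8+0=8). Cumulative: 35
Frame 4: OPEN (8+0=8). Cumulative: 43
Frame 5: STRIKE. 10 + next two rolls (9+0) = 19. Cumulative: 62
Frame 6: OPEN (9+0=9). Cumulative: 71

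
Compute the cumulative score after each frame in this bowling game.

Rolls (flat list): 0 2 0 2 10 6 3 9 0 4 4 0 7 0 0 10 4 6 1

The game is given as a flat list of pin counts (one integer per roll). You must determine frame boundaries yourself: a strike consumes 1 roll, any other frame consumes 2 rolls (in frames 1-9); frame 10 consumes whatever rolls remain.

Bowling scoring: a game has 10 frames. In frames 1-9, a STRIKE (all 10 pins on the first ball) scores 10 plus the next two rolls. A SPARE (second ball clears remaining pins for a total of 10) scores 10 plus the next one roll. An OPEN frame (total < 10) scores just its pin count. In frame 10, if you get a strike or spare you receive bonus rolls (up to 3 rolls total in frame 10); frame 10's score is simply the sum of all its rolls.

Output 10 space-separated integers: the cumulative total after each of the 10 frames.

Answer: 2 4 23 32 41 49 56 56 76 87

Derivation:
Frame 1: OPEN (0+2=2). Cumulative: 2
Frame 2: OPEN (0+2=2). Cumulative: 4
Frame 3: STRIKE. 10 + next two rolls (6+3) = 19. Cumulative: 23
Frame 4: OPEN (6+3=9). Cumulative: 32
Frame 5: OPEN (9+0=9). Cumulative: 41
Frame 6: OPEN (4+4=8). Cumulative: 49
Frame 7: OPEN (0+7=7). Cumulative: 56
Frame 8: OPEN (0+0=0). Cumulative: 56
Frame 9: STRIKE. 10 + next two rolls (4+6) = 20. Cumulative: 76
Frame 10: SPARE. Sum of all frame-10 rolls (4+6+1) = 11. Cumulative: 87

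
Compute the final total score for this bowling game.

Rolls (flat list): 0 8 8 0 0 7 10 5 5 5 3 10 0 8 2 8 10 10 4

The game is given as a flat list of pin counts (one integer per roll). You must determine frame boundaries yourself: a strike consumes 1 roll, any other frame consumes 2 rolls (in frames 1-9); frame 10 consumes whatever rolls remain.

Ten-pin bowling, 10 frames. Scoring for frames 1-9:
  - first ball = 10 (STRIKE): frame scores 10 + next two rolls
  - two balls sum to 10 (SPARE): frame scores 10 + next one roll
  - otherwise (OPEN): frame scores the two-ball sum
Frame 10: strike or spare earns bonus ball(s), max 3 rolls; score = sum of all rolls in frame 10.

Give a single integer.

Frame 1: OPEN (0+8=8). Cumulative: 8
Frame 2: OPEN (8+0=8). Cumulative: 16
Frame 3: OPEN (0+7=7). Cumulative: 23
Frame 4: STRIKE. 10 + next two rolls (5+5) = 20. Cumulative: 43
Frame 5: SPARE (5+5=10). 10 + next roll (5) = 15. Cumulative: 58
Frame 6: OPEN (5+3=8). Cumulative: 66
Frame 7: STRIKE. 10 + next two rolls (0+8) = 18. Cumulative: 84
Frame 8: OPEN (0+8=8). Cumulative: 92
Frame 9: SPARE (2+8=10). 10 + next roll (10) = 20. Cumulative: 112
Frame 10: STRIKE. Sum of all frame-10 rolls (10+10+4) = 24. Cumulative: 136

Answer: 136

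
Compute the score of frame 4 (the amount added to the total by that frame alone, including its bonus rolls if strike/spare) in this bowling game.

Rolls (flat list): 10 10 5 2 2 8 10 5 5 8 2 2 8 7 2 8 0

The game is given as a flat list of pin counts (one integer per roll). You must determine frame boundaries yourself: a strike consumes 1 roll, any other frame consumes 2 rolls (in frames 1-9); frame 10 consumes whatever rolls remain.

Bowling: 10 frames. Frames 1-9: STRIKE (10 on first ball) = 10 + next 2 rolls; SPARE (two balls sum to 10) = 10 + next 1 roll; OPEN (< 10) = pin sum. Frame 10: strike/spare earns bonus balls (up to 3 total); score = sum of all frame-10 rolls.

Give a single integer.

Answer: 20

Derivation:
Frame 1: STRIKE. 10 + next two rolls (10+5) = 25. Cumulative: 25
Frame 2: STRIKE. 10 + next two rolls (5+2) = 17. Cumulative: 42
Frame 3: OPEN (5+2=7). Cumulative: 49
Frame 4: SPARE (2+8=10). 10 + next roll (10) = 20. Cumulative: 69
Frame 5: STRIKE. 10 + next two rolls (5+5) = 20. Cumulative: 89
Frame 6: SPARE (5+5=10). 10 + next roll (8) = 18. Cumulative: 107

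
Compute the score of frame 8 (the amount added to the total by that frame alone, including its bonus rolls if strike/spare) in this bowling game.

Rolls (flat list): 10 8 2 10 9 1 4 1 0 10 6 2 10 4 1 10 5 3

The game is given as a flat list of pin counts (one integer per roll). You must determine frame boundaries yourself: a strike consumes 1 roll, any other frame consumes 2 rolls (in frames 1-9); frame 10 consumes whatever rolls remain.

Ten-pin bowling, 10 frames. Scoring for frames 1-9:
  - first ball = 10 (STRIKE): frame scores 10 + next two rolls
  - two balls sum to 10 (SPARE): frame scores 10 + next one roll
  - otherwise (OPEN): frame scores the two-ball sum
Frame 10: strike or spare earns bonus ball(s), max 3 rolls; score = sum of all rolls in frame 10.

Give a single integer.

Frame 1: STRIKE. 10 + next two rolls (8+2) = 20. Cumulative: 20
Frame 2: SPARE (8+2=10). 10 + next roll (10) = 20. Cumulative: 40
Frame 3: STRIKE. 10 + next two rolls (9+1) = 20. Cumulative: 60
Frame 4: SPARE (9+1=10). 10 + next roll (4) = 14. Cumulative: 74
Frame 5: OPEN (4+1=5). Cumulative: 79
Frame 6: SPARE (0+10=10). 10 + next roll (6) = 16. Cumulative: 95
Frame 7: OPEN (6+2=8). Cumulative: 103
Frame 8: STRIKE. 10 + next two rolls (4+1) = 15. Cumulative: 118
Frame 9: OPEN (4+1=5). Cumulative: 123
Frame 10: STRIKE. Sum of all frame-10 rolls (10+5+3) = 18. Cumulative: 141

Answer: 15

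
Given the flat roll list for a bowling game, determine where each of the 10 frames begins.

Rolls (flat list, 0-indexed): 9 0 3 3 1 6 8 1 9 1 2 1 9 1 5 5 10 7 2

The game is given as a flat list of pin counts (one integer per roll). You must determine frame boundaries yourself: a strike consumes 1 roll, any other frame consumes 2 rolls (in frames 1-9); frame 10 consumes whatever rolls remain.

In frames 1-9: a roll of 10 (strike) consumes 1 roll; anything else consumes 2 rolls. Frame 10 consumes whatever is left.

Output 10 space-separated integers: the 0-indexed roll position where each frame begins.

Answer: 0 2 4 6 8 10 12 14 16 17

Derivation:
Frame 1 starts at roll index 0: rolls=9,0 (sum=9), consumes 2 rolls
Frame 2 starts at roll index 2: rolls=3,3 (sum=6), consumes 2 rolls
Frame 3 starts at roll index 4: rolls=1,6 (sum=7), consumes 2 rolls
Frame 4 starts at roll index 6: rolls=8,1 (sum=9), consumes 2 rolls
Frame 5 starts at roll index 8: rolls=9,1 (sum=10), consumes 2 rolls
Frame 6 starts at roll index 10: rolls=2,1 (sum=3), consumes 2 rolls
Frame 7 starts at roll index 12: rolls=9,1 (sum=10), consumes 2 rolls
Frame 8 starts at roll index 14: rolls=5,5 (sum=10), consumes 2 rolls
Frame 9 starts at roll index 16: roll=10 (strike), consumes 1 roll
Frame 10 starts at roll index 17: 2 remaining rolls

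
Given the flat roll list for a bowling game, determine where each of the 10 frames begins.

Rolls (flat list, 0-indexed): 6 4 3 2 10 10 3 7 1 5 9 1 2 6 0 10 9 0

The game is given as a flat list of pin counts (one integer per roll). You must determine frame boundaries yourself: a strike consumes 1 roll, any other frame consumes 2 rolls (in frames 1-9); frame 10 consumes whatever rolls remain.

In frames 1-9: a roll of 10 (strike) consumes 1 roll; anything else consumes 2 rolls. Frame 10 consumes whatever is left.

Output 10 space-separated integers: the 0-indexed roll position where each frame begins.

Answer: 0 2 4 5 6 8 10 12 14 16

Derivation:
Frame 1 starts at roll index 0: rolls=6,4 (sum=10), consumes 2 rolls
Frame 2 starts at roll index 2: rolls=3,2 (sum=5), consumes 2 rolls
Frame 3 starts at roll index 4: roll=10 (strike), consumes 1 roll
Frame 4 starts at roll index 5: roll=10 (strike), consumes 1 roll
Frame 5 starts at roll index 6: rolls=3,7 (sum=10), consumes 2 rolls
Frame 6 starts at roll index 8: rolls=1,5 (sum=6), consumes 2 rolls
Frame 7 starts at roll index 10: rolls=9,1 (sum=10), consumes 2 rolls
Frame 8 starts at roll index 12: rolls=2,6 (sum=8), consumes 2 rolls
Frame 9 starts at roll index 14: rolls=0,10 (sum=10), consumes 2 rolls
Frame 10 starts at roll index 16: 2 remaining rolls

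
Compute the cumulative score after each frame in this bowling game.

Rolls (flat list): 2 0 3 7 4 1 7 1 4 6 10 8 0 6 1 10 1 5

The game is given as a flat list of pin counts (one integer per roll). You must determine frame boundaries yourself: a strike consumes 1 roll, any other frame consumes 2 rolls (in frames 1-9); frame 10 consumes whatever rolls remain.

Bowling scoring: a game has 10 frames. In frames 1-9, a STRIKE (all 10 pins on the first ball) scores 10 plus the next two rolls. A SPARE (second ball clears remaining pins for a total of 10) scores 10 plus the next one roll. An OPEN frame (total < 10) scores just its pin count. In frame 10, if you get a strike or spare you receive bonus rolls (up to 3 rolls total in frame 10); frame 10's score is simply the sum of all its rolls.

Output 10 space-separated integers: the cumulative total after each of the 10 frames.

Frame 1: OPEN (2+0=2). Cumulative: 2
Frame 2: SPARE (3+7=10). 10 + next roll (4) = 14. Cumulative: 16
Frame 3: OPEN (4+1=5). Cumulative: 21
Frame 4: OPEN (7+1=8). Cumulative: 29
Frame 5: SPARE (4+6=10). 10 + next roll (10) = 20. Cumulative: 49
Frame 6: STRIKE. 10 + next two rolls (8+0) = 18. Cumulative: 67
Frame 7: OPEN (8+0=8). Cumulative: 75
Frame 8: OPEN (6+1=7). Cumulative: 82
Frame 9: STRIKE. 10 + next two rolls (1+5) = 16. Cumulative: 98
Frame 10: OPEN. Sum of all frame-10 rolls (1+5) = 6. Cumulative: 104

Answer: 2 16 21 29 49 67 75 82 98 104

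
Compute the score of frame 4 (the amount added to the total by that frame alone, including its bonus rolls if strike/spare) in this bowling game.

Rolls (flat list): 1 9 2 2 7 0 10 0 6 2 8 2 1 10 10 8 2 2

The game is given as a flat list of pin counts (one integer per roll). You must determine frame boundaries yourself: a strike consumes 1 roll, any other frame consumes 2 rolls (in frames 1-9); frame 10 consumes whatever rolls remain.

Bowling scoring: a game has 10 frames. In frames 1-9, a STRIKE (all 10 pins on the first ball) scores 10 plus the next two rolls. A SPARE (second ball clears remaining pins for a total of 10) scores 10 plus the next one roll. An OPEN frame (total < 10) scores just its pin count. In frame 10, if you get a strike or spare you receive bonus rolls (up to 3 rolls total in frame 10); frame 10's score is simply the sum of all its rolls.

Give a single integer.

Frame 1: SPARE (1+9=10). 10 + next roll (2) = 12. Cumulative: 12
Frame 2: OPEN (2+2=4). Cumulative: 16
Frame 3: OPEN (7+0=7). Cumulative: 23
Frame 4: STRIKE. 10 + next two rolls (0+6) = 16. Cumulative: 39
Frame 5: OPEN (0+6=6). Cumulative: 45
Frame 6: SPARE (2+8=10). 10 + next roll (2) = 12. Cumulative: 57

Answer: 16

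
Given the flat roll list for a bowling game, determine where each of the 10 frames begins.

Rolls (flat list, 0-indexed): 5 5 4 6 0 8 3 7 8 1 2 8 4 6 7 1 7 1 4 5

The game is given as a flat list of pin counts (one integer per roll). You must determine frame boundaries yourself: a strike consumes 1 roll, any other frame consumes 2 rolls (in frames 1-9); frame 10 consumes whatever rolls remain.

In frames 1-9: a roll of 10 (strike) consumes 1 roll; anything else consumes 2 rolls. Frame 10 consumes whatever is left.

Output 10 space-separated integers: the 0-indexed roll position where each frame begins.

Frame 1 starts at roll index 0: rolls=5,5 (sum=10), consumes 2 rolls
Frame 2 starts at roll index 2: rolls=4,6 (sum=10), consumes 2 rolls
Frame 3 starts at roll index 4: rolls=0,8 (sum=8), consumes 2 rolls
Frame 4 starts at roll index 6: rolls=3,7 (sum=10), consumes 2 rolls
Frame 5 starts at roll index 8: rolls=8,1 (sum=9), consumes 2 rolls
Frame 6 starts at roll index 10: rolls=2,8 (sum=10), consumes 2 rolls
Frame 7 starts at roll index 12: rolls=4,6 (sum=10), consumes 2 rolls
Frame 8 starts at roll index 14: rolls=7,1 (sum=8), consumes 2 rolls
Frame 9 starts at roll index 16: rolls=7,1 (sum=8), consumes 2 rolls
Frame 10 starts at roll index 18: 2 remaining rolls

Answer: 0 2 4 6 8 10 12 14 16 18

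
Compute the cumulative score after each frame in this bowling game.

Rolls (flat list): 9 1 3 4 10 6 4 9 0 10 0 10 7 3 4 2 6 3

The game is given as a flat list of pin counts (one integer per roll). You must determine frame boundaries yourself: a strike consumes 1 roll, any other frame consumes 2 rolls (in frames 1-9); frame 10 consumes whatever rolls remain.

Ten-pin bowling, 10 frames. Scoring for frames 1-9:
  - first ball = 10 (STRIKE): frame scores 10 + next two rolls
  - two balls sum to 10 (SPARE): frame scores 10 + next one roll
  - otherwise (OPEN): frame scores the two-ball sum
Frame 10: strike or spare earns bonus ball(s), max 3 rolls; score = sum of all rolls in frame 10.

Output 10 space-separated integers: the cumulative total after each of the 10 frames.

Frame 1: SPARE (9+1=10). 10 + next roll (3) = 13. Cumulative: 13
Frame 2: OPEN (3+4=7). Cumulative: 20
Frame 3: STRIKE. 10 + next two rolls (6+4) = 20. Cumulative: 40
Frame 4: SPARE (6+4=10). 10 + next roll (9) = 19. Cumulative: 59
Frame 5: OPEN (9+0=9). Cumulative: 68
Frame 6: STRIKE. 10 + next two rolls (0+10) = 20. Cumulative: 88
Frame 7: SPARE (0+10=10). 10 + next roll (7) = 17. Cumulative: 105
Frame 8: SPARE (7+3=10). 10 + next roll (4) = 14. Cumulative: 119
Frame 9: OPEN (4+2=6). Cumulative: 125
Frame 10: OPEN. Sum of all frame-10 rolls (6+3) = 9. Cumulative: 134

Answer: 13 20 40 59 68 88 105 119 125 134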